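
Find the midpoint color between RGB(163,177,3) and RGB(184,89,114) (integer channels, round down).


Midpoint: each channel = ⌊(C₁+C₂)/2⌋
R: ⌊(163+184)/2⌋ = 173
G: ⌊(177+89)/2⌋ = 133
B: ⌊(3+114)/2⌋ = 58
= RGB(173, 133, 58)


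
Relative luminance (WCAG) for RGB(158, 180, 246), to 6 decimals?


Linearize each channel (sRGB transfer function): c = v/255; c_lin = c/12.92 if c ≤ 0.04045, else ((c+0.055)/1.055)^2.4
  R: 158/255 ≈ 0.619608 > 0.04045 → ((0.619608+0.055)/1.055)^2.4 ≈ 0.341914
  G: 180/255 ≈ 0.705882 > 0.04045 → ((0.705882+0.055)/1.055)^2.4 ≈ 0.456411
  B: 246/255 ≈ 0.964706 > 0.04045 → ((0.964706+0.055)/1.055)^2.4 ≈ 0.921582
R_lin = 0.341914, G_lin = 0.456411, B_lin = 0.921582
L = 0.2126×R + 0.7152×G + 0.0722×B
L = 0.2126×0.341914 + 0.7152×0.456411 + 0.0722×0.921582
L ≈ 0.465654


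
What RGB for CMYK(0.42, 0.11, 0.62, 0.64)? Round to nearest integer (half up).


R = 255 × (1-C) × (1-K) = 255 × 0.58 × 0.36 = 53.244 → 53
G = 255 × (1-M) × (1-K) = 255 × 0.89 × 0.36 = 81.702 → 82
B = 255 × (1-Y) × (1-K) = 255 × 0.38 × 0.36 = 34.884 → 35
= RGB(53, 82, 35)


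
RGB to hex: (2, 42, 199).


R = 2 → 02 (hex)
G = 42 → 2A (hex)
B = 199 → C7 (hex)
Hex = #022AC7


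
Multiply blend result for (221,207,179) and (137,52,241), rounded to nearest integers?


Multiply: C = A×B/255, rounded to nearest integer
R: 221×137/255 = 30277/255 ≈ 118.733 → 119
G: 207×52/255 = 10764/255 ≈ 42.212 → 42
B: 179×241/255 = 43139/255 ≈ 169.173 → 169
= RGB(119, 42, 169)


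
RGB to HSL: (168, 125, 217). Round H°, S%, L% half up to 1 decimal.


Normalize: R'=168/255≈0.6588, G'=125/255≈0.4902, B'=217/255≈0.8510
Max=217/255, Min=125/255, Δ=Max-Min=92/255
L = (Max+Min)/2 = (217+125)/510 = 342/510 = 0.67058… → L = 67.1%
L > 0.5 → S = Δ/(2-Max-Min) = 92/(510-217-125) = 92/168 = 0.54761… → S = 54.8%
(the 1/255 factors cancel in S and H, so raw channel differences can be used)
Max is B' → H = 60 × ((R-G)/Δ + 4) = 60 × ((168-125)/92 + 4)
  43/92 + 4 = 0.4673… + 4 = 4.4673…
  H = 60 × 4.4673… = 268.043…° → H = 268.0°
= HSL(268.0°, 54.8%, 67.1%)


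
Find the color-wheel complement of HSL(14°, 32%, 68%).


Complement = opposite side of color wheel = hue + 180°
H' = (14 + 180) mod 360 = 194°
S and L unchanged.
= HSL(194°, 32%, 68%)


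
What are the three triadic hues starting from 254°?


Triadic: equally spaced at 120° intervals
H1 = 254°
H2 = (254 + 120) mod 360 = 14°
H3 = (254 + 240) mod 360 = 134°
Triadic = 254°, 14°, 134°


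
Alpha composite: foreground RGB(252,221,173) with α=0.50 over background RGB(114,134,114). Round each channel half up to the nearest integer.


C = α×F + (1-α)×B, with 1-α = 0.50
R: 0.50×252 + 0.50×114 = 126.00 + 57.00 = 183.00 → 183
G: 0.50×221 + 0.50×134 = 110.50 + 67.00 = 177.50 → 178
B: 0.50×173 + 0.50×114 = 86.50 + 57.00 = 143.50 → 144
= RGB(183, 178, 144)


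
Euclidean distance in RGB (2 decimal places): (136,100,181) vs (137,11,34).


d = √[(R₁-R₂)² + (G₁-G₂)² + (B₁-B₂)²]
d = √[(136-137)² + (100-11)² + (181-34)²]
d = √[1 + 7921 + 21609]
d = √29531
d ≈ 171.85


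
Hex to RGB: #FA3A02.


FA → 250 (R)
3A → 58 (G)
02 → 2 (B)
= RGB(250, 58, 2)


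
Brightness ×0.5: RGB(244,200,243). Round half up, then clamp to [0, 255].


Multiply each channel by 0.5, round half up, clamp to [0, 255]
R: 244×0.5 = 122
G: 200×0.5 = 100
B: 243×0.5 = 121.5 → round → 122
= RGB(122, 100, 122)


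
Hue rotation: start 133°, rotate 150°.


New hue = (H + rotation) mod 360
New hue = (133 + 150) mod 360
= 283 mod 360
= 283°


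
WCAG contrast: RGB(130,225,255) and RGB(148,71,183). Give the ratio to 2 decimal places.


Linearize each sRGB channel c=v/255: c/12.92 if c ≤ 0.04045 else ((c+0.055)/1.055)^2.4
L = 0.2126×R_lin + 0.7152×G_lin + 0.0722×B_lin
Color 1 (130,225,255):
  R=130: 130/255≈0.5098 > 0.04045 → ((0.5098+0.055)/1.055)^2.4 ≈ 0.22323
  G=225: 225/255≈0.8824 > 0.04045 → ((0.8824+0.055)/1.055)^2.4 ≈ 0.75294
  B=255: 255/255≈1.0000 > 0.04045 → ((1.0000+0.055)/1.055)^2.4 ≈ 1.00000
  L1 = 0.2126×0.22323 + 0.7152×0.75294 + 0.0722×1.00000 ≈ 0.65816
Color 2 (148,71,183):
  R=148: 148/255≈0.5804 > 0.04045 → ((0.5804+0.055)/1.055)^2.4 ≈ 0.29614
  G=71: 71/255≈0.2784 > 0.04045 → ((0.2784+0.055)/1.055)^2.4 ≈ 0.06301
  B=183: 183/255≈0.7176 > 0.04045 → ((0.7176+0.055)/1.055)^2.4 ≈ 0.47353
  L2 = 0.2126×0.29614 + 0.7152×0.06301 + 0.0722×0.47353 ≈ 0.14221
Lighter = 0.65816, Darker = 0.14221
Ratio = (L_lighter + 0.05) / (L_darker + 0.05)
Ratio = (0.65816 + 0.05) / (0.14221 + 0.05) = 0.70816 / 0.19221 ≈ 3.6843
Ratio ≈ 3.68:1


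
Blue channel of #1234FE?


Color: #1234FE
R = 12 = 18
G = 34 = 52
B = FE = 254
Blue = 254


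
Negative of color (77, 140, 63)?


Invert: (255-R, 255-G, 255-B)
R: 255-77 = 178
G: 255-140 = 115
B: 255-63 = 192
= RGB(178, 115, 192)


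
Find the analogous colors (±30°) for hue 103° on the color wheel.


Base hue: 103°
Left analog: (103 - 30) mod 360 = 73°
Right analog: (103 + 30) mod 360 = 133°
Analogous hues = 73° and 133°


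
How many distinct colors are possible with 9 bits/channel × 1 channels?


Total bits = 9 bits/channel × 1 channels = 9 bits
Distinct colors = 2^9
= 512 colors


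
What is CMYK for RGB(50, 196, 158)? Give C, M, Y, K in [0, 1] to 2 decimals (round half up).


R'=50/255≈0.1961, G'=196/255≈0.7686, B'=158/255≈0.6196
K = 1 - max(R',G',B') = 1 - 196/255 = 59/255 = 0.23137… → 0.23
(1-R'-K)/(1-K) simplifies to (max-R)/max with max = 196:
C = (196-50)/196 = 146/196 = 0.74489… → 0.74
M = (196-196)/196 = 0/196 = 0 → 0.00
Y = (196-158)/196 = 38/196 = 0.19387… → 0.19
= CMYK(0.74, 0.00, 0.19, 0.23)


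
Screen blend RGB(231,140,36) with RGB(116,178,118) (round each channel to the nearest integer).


Screen: C = 255 - (255-A)×(255-B)/255, rounded to nearest integer
R: 255 - (255-231)×(255-116)/255 = 255 - 3336/255 ≈ 255 - 13.082 = 241.918 → 242
G: 255 - (255-140)×(255-178)/255 = 255 - 8855/255 ≈ 255 - 34.725 = 220.275 → 220
B: 255 - (255-36)×(255-118)/255 = 255 - 30003/255 ≈ 255 - 117.659 = 137.341 → 137
= RGB(242, 220, 137)


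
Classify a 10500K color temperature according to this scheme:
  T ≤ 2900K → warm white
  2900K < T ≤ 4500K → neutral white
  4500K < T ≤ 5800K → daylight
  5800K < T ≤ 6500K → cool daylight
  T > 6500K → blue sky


Temperature: 10500K
10500K > 6500K → blue sky
Classification: blue sky


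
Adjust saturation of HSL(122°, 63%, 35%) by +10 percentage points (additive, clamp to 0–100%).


Original S = 63%
Adjustment = +10 percentage points
New S = 63 + (10) = 73
Clamp to [0, 100] → 73
= HSL(122°, 73%, 35%)


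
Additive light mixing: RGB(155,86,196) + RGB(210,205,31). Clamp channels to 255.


Additive: each channel = min(255, C₁+C₂)
R: 155+210 = 365 → 255
G: 86+205 = 291 → 255
B: 196+31 = 227 → 227
= RGB(255, 255, 227)


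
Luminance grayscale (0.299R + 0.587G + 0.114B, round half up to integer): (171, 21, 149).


Gray = 0.299×R + 0.587×G + 0.114×B
Gray = 0.299×171 + 0.587×21 + 0.114×149
Gray = 51.129 + 12.327 + 16.986
Gray = 80.442 → round half up → 80
Gray = 80


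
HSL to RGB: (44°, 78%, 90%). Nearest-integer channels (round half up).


H=44°, S=0.78, L=0.90
C = (1-|2L-1|)×S = (1-|0.80|)×0.78 = 0.156
H' = H/60 = 44/60 ≈ 0.7333; X = C×(1-|H' mod 2 - 1|) = 0.1144
m = L - C/2 = 0.90 - 0.078 = 0.822
Sector ⌊H'⌋ = 0 → (R',G',B') = (0.156, 0.1144, 0.0)
RGB = ((R'+m)×255, (G'+m)×255, (B'+m)×255) = (249.39, 238.782, 209.61)
Round half up → RGB(249, 239, 210)


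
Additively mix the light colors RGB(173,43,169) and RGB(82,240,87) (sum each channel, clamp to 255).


Additive: each channel = min(255, C₁+C₂)
R: 173+82 = 255 → 255
G: 43+240 = 283 → 255
B: 169+87 = 256 → 255
= RGB(255, 255, 255)


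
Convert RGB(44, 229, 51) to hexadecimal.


R = 44 → 2C (hex)
G = 229 → E5 (hex)
B = 51 → 33 (hex)
Hex = #2CE533


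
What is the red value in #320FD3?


Color: #320FD3
R = 32 = 50
G = 0F = 15
B = D3 = 211
Red = 50


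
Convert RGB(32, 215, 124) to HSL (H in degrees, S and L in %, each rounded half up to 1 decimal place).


Normalize: R'=32/255≈0.1255, G'=215/255≈0.8431, B'=124/255≈0.4863
Max=215/255, Min=32/255, Δ=Max-Min=183/255
L = (Max+Min)/2 = (215+32)/510 = 247/510 = 0.48431… → L = 48.4%
L ≤ 0.5 → S = Δ/(Max+Min) = 183/(215+32) = 183/247 = 0.74089… → S = 74.1%
(the 1/255 factors cancel in S and H, so raw channel differences can be used)
Max is G' → H = 60 × ((B-R)/Δ + 2) = 60 × ((124-32)/183 + 2)
  92/183 + 2 = 0.5027… + 2 = 2.5027…
  H = 60 × 2.5027… = 150.163…° → H = 150.2°
= HSL(150.2°, 74.1%, 48.4%)


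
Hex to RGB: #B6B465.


B6 → 182 (R)
B4 → 180 (G)
65 → 101 (B)
= RGB(182, 180, 101)


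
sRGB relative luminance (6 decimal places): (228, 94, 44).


Linearize each channel (sRGB transfer function): c = v/255; c_lin = c/12.92 if c ≤ 0.04045, else ((c+0.055)/1.055)^2.4
  R: 228/255 ≈ 0.894118 > 0.04045 → ((0.894118+0.055)/1.055)^2.4 ≈ 0.775822
  G: 94/255 ≈ 0.368627 > 0.04045 → ((0.368627+0.055)/1.055)^2.4 ≈ 0.111932
  B: 44/255 ≈ 0.172549 > 0.04045 → ((0.172549+0.055)/1.055)^2.4 ≈ 0.025187
R_lin = 0.775822, G_lin = 0.111932, B_lin = 0.025187
L = 0.2126×R + 0.7152×G + 0.0722×B
L = 0.2126×0.775822 + 0.7152×0.111932 + 0.0722×0.025187
L ≈ 0.246812


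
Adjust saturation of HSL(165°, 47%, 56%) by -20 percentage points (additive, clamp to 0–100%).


Original S = 47%
Adjustment = -20 percentage points
New S = 47 + (-20) = 27
Clamp to [0, 100] → 27
= HSL(165°, 27%, 56%)


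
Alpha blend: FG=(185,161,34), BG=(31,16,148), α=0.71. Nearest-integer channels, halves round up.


C = α×F + (1-α)×B, with 1-α = 0.29
R: 0.71×185 + 0.29×31 = 131.35 + 8.99 = 140.34 → 140
G: 0.71×161 + 0.29×16 = 114.31 + 4.64 = 118.95 → 119
B: 0.71×34 + 0.29×148 = 24.14 + 42.92 = 67.06 → 67
= RGB(140, 119, 67)


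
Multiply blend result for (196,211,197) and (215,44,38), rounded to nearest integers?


Multiply: C = A×B/255, rounded to nearest integer
R: 196×215/255 = 42140/255 ≈ 165.255 → 165
G: 211×44/255 = 9284/255 ≈ 36.408 → 36
B: 197×38/255 = 7486/255 ≈ 29.357 → 29
= RGB(165, 36, 29)


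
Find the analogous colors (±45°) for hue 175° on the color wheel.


Base hue: 175°
Left analog: (175 - 45) mod 360 = 130°
Right analog: (175 + 45) mod 360 = 220°
Analogous hues = 130° and 220°


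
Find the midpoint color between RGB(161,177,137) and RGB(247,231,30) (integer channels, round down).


Midpoint: each channel = ⌊(C₁+C₂)/2⌋
R: ⌊(161+247)/2⌋ = 204
G: ⌊(177+231)/2⌋ = 204
B: ⌊(137+30)/2⌋ = 83
= RGB(204, 204, 83)


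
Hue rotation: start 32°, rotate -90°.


New hue = (H + rotation) mod 360
New hue = (32 -90) mod 360
= -58 mod 360
= 302°


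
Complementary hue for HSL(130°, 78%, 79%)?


Complement = opposite side of color wheel = hue + 180°
H' = (130 + 180) mod 360 = 310°
S and L unchanged.
= HSL(310°, 78%, 79%)


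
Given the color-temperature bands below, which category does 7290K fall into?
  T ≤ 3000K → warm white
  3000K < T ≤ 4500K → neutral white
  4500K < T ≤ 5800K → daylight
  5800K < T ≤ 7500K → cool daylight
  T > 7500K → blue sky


Temperature: 7290K
5800K < 7290K ≤ 7500K → cool daylight
Classification: cool daylight


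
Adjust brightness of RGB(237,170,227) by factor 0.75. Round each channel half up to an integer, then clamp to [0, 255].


Multiply each channel by 0.75, round half up, clamp to [0, 255]
R: 237×0.75 = 177.75 → round → 178
G: 170×0.75 = 127.5 → round → 128
B: 227×0.75 = 170.25 → round → 170
= RGB(178, 128, 170)


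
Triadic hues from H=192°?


Triadic: equally spaced at 120° intervals
H1 = 192°
H2 = (192 + 120) mod 360 = 312°
H3 = (192 + 240) mod 360 = 72°
Triadic = 192°, 312°, 72°


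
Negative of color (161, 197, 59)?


Invert: (255-R, 255-G, 255-B)
R: 255-161 = 94
G: 255-197 = 58
B: 255-59 = 196
= RGB(94, 58, 196)


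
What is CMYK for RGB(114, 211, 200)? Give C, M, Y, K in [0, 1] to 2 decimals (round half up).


R'=114/255≈0.4471, G'=211/255≈0.8275, B'=200/255≈0.7843
K = 1 - max(R',G',B') = 1 - 211/255 = 44/255 = 0.17254… → 0.17
(1-R'-K)/(1-K) simplifies to (max-R)/max with max = 211:
C = (211-114)/211 = 97/211 = 0.45971… → 0.46
M = (211-211)/211 = 0/211 = 0 → 0.00
Y = (211-200)/211 = 11/211 = 0.05213… → 0.05
= CMYK(0.46, 0.00, 0.05, 0.17)


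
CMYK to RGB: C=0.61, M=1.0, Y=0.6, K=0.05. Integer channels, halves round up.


R = 255 × (1-C) × (1-K) = 255 × 0.39 × 0.95 = 94.4775 → 94
G = 255 × (1-M) × (1-K) = 255 × 0.00 × 0.95 = 0
B = 255 × (1-Y) × (1-K) = 255 × 0.40 × 0.95 = 96.9 → 97
= RGB(94, 0, 97)


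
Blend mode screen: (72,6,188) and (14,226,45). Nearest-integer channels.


Screen: C = 255 - (255-A)×(255-B)/255, rounded to nearest integer
R: 255 - (255-72)×(255-14)/255 = 255 - 44103/255 ≈ 255 - 172.953 = 82.047 → 82
G: 255 - (255-6)×(255-226)/255 = 255 - 7221/255 ≈ 255 - 28.318 = 226.682 → 227
B: 255 - (255-188)×(255-45)/255 = 255 - 14070/255 ≈ 255 - 55.176 = 199.824 → 200
= RGB(82, 227, 200)


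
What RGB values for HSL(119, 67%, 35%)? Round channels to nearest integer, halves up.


H=119°, S=0.67, L=0.35
C = (1-|2L-1|)×S = (1-|-0.30|)×0.67 = 0.469
H' = H/60 = 119/60 ≈ 1.9833; X = C×(1-|H' mod 2 - 1|) ≈ 0.0078
m = L - C/2 = 0.35 - 0.2345 = 0.1155
Sector ⌊H'⌋ = 1 → (R',G',B') = (≈0.0078, 0.469, 0.0)
RGB = ((R'+m)×255, (G'+m)×255, (B'+m)×255) = (31.44575, 149.0475, 29.4525)
Round half up → RGB(31, 149, 29)


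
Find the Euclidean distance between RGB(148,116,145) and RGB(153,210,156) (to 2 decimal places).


d = √[(R₁-R₂)² + (G₁-G₂)² + (B₁-B₂)²]
d = √[(148-153)² + (116-210)² + (145-156)²]
d = √[25 + 8836 + 121]
d = √8982
d ≈ 94.77


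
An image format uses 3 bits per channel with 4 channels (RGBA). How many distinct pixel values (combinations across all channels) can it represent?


Total bits = 3 bits/channel × 4 channels = 12 bits
Distinct pixel values = 2^12
= 4,096 pixel values


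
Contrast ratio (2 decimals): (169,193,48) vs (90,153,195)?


Linearize each sRGB channel c=v/255: c/12.92 if c ≤ 0.04045 else ((c+0.055)/1.055)^2.4
L = 0.2126×R_lin + 0.7152×G_lin + 0.0722×B_lin
Color 1 (169,193,48):
  R=169: 169/255≈0.6627 > 0.04045 → ((0.6627+0.055)/1.055)^2.4 ≈ 0.39676
  G=193: 193/255≈0.7569 > 0.04045 → ((0.7569+0.055)/1.055)^2.4 ≈ 0.53328
  B=48: 48/255≈0.1882 > 0.04045 → ((0.1882+0.055)/1.055)^2.4 ≈ 0.02956
  L1 = 0.2126×0.39676 + 0.7152×0.53328 + 0.0722×0.02956 ≈ 0.46788
Color 2 (90,153,195):
  R=90: 90/255≈0.3529 > 0.04045 → ((0.3529+0.055)/1.055)^2.4 ≈ 0.10224
  G=153: 153/255≈0.6000 > 0.04045 → ((0.6000+0.055)/1.055)^2.4 ≈ 0.31855
  B=195: 195/255≈0.7647 > 0.04045 → ((0.7647+0.055)/1.055)^2.4 ≈ 0.54572
  L2 = 0.2126×0.10224 + 0.7152×0.31855 + 0.0722×0.54572 ≈ 0.28896
Lighter = 0.46788, Darker = 0.28896
Ratio = (L_lighter + 0.05) / (L_darker + 0.05)
Ratio = (0.46788 + 0.05) / (0.28896 + 0.05) = 0.51788 / 0.33896 ≈ 1.5278
Ratio ≈ 1.53:1


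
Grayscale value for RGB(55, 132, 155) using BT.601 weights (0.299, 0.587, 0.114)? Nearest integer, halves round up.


Gray = 0.299×R + 0.587×G + 0.114×B
Gray = 0.299×55 + 0.587×132 + 0.114×155
Gray = 16.445 + 77.484 + 17.670
Gray = 111.599 → round half up → 112
Gray = 112


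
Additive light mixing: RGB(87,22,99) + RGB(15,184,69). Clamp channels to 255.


Additive: each channel = min(255, C₁+C₂)
R: 87+15 = 102 → 102
G: 22+184 = 206 → 206
B: 99+69 = 168 → 168
= RGB(102, 206, 168)


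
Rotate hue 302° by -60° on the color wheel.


New hue = (H + rotation) mod 360
New hue = (302 -60) mod 360
= 242 mod 360
= 242°


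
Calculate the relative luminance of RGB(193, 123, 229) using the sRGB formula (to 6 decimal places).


Linearize each channel (sRGB transfer function): c = v/255; c_lin = c/12.92 if c ≤ 0.04045, else ((c+0.055)/1.055)^2.4
  R: 193/255 ≈ 0.756863 > 0.04045 → ((0.756863+0.055)/1.055)^2.4 ≈ 0.533276
  G: 123/255 ≈ 0.482353 > 0.04045 → ((0.482353+0.055)/1.055)^2.4 ≈ 0.198069
  B: 229/255 ≈ 0.898039 > 0.04045 → ((0.898039+0.055)/1.055)^2.4 ≈ 0.783538
R_lin = 0.533276, G_lin = 0.198069, B_lin = 0.783538
L = 0.2126×R + 0.7152×G + 0.0722×B
L = 0.2126×0.533276 + 0.7152×0.198069 + 0.0722×0.783538
L ≈ 0.311605


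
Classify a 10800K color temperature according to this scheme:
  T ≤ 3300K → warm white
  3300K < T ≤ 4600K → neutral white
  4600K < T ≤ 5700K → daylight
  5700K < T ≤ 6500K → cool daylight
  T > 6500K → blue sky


Temperature: 10800K
10800K > 6500K → blue sky
Classification: blue sky


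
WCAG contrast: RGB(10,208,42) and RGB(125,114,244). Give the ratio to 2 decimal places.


Linearize each sRGB channel c=v/255: c/12.92 if c ≤ 0.04045 else ((c+0.055)/1.055)^2.4
L = 0.2126×R_lin + 0.7152×G_lin + 0.0722×B_lin
Color 1 (10,208,42):
  R=10: 10/255≈0.0392 ≤ 0.04045 → 0.0392/12.92 ≈ 0.00304
  G=208: 208/255≈0.8157 > 0.04045 → ((0.8157+0.055)/1.055)^2.4 ≈ 0.63076
  B=42: 42/255≈0.1647 > 0.04045 → ((0.1647+0.055)/1.055)^2.4 ≈ 0.02315
  L1 = 0.2126×0.00304 + 0.7152×0.63076 + 0.0722×0.02315 ≈ 0.45343
Color 2 (125,114,244):
  R=125: 125/255≈0.4902 > 0.04045 → ((0.4902+0.055)/1.055)^2.4 ≈ 0.20508
  G=114: 114/255≈0.4471 > 0.04045 → ((0.4471+0.055)/1.055)^2.4 ≈ 0.16827
  B=244: 244/255≈0.9569 > 0.04045 → ((0.9569+0.055)/1.055)^2.4 ≈ 0.90466
  L2 = 0.2126×0.20508 + 0.7152×0.16827 + 0.0722×0.90466 ≈ 0.22926
Lighter = 0.45343, Darker = 0.22926
Ratio = (L_lighter + 0.05) / (L_darker + 0.05)
Ratio = (0.45343 + 0.05) / (0.22926 + 0.05) = 0.50343 / 0.27926 ≈ 1.8027
Ratio ≈ 1.80:1


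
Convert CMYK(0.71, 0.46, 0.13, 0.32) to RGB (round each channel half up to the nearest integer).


R = 255 × (1-C) × (1-K) = 255 × 0.29 × 0.68 = 50.286 → 50
G = 255 × (1-M) × (1-K) = 255 × 0.54 × 0.68 = 93.636 → 94
B = 255 × (1-Y) × (1-K) = 255 × 0.87 × 0.68 = 150.858 → 151
= RGB(50, 94, 151)


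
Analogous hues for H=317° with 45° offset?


Base hue: 317°
Left analog: (317 - 45) mod 360 = 272°
Right analog: (317 + 45) mod 360 = 2°
Analogous hues = 272° and 2°


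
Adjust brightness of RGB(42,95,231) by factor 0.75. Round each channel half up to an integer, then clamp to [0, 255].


Multiply each channel by 0.75, round half up, clamp to [0, 255]
R: 42×0.75 = 31.5 → round → 32
G: 95×0.75 = 71.25 → round → 71
B: 231×0.75 = 173.25 → round → 173
= RGB(32, 71, 173)


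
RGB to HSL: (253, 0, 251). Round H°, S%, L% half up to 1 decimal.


Normalize: R'=253/255≈0.9922, G'=0/255≈0.0000, B'=251/255≈0.9843
Max=253/255, Min=0/255, Δ=Max-Min=253/255
L = (Max+Min)/2 = (253+0)/510 = 253/510 = 0.49607… → L = 49.6%
L ≤ 0.5 → S = Δ/(Max+Min) = 253/(253+0) = 253/253 = 1 → S = 100.0%
(the 1/255 factors cancel in S and H, so raw channel differences can be used)
Max is R' → H = 60 × (((G-B)/Δ) mod 6) = 60 × (((0-251)/253) mod 6)
  (-251)/253 = -0.9920…; negative, so add 6 → 5.0079…
  H = 60 × 5.0079… = 300.474…° → H = 300.5°
= HSL(300.5°, 100.0%, 49.6%)


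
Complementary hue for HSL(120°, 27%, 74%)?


Complement = opposite side of color wheel = hue + 180°
H' = (120 + 180) mod 360 = 300°
S and L unchanged.
= HSL(300°, 27%, 74%)


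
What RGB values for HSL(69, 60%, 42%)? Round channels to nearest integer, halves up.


H=69°, S=0.60, L=0.42
C = (1-|2L-1|)×S = (1-|-0.16|)×0.60 = 0.504
H' = H/60 = 69/60 ≈ 1.1500; X = C×(1-|H' mod 2 - 1|) = 0.4284
m = L - C/2 = 0.42 - 0.252 = 0.168
Sector ⌊H'⌋ = 1 → (R',G',B') = (0.4284, 0.504, 0.0)
RGB = ((R'+m)×255, (G'+m)×255, (B'+m)×255) = (152.082, 171.36, 42.84)
Round half up → RGB(152, 171, 43)


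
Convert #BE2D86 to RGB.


BE → 190 (R)
2D → 45 (G)
86 → 134 (B)
= RGB(190, 45, 134)


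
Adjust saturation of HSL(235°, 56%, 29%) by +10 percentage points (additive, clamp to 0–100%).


Original S = 56%
Adjustment = +10 percentage points
New S = 56 + (10) = 66
Clamp to [0, 100] → 66
= HSL(235°, 66%, 29%)


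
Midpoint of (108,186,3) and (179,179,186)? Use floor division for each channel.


Midpoint: each channel = ⌊(C₁+C₂)/2⌋
R: ⌊(108+179)/2⌋ = 143
G: ⌊(186+179)/2⌋ = 182
B: ⌊(3+186)/2⌋ = 94
= RGB(143, 182, 94)


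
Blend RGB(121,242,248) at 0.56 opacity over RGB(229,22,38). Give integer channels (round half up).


C = α×F + (1-α)×B, with 1-α = 0.44
R: 0.56×121 + 0.44×229 = 67.76 + 100.76 = 168.52 → 169
G: 0.56×242 + 0.44×22 = 135.52 + 9.68 = 145.20 → 145
B: 0.56×248 + 0.44×38 = 138.88 + 16.72 = 155.60 → 156
= RGB(169, 145, 156)


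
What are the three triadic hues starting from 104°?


Triadic: equally spaced at 120° intervals
H1 = 104°
H2 = (104 + 120) mod 360 = 224°
H3 = (104 + 240) mod 360 = 344°
Triadic = 104°, 224°, 344°


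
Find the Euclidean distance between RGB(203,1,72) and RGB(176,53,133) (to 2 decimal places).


d = √[(R₁-R₂)² + (G₁-G₂)² + (B₁-B₂)²]
d = √[(203-176)² + (1-53)² + (72-133)²]
d = √[729 + 2704 + 3721]
d = √7154
d ≈ 84.58


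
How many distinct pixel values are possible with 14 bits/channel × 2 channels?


Total bits = 14 bits/channel × 2 channels = 28 bits
Distinct pixel values = 2^28
= 268,435,456 pixel values


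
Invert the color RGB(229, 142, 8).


Invert: (255-R, 255-G, 255-B)
R: 255-229 = 26
G: 255-142 = 113
B: 255-8 = 247
= RGB(26, 113, 247)


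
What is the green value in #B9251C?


Color: #B9251C
R = B9 = 185
G = 25 = 37
B = 1C = 28
Green = 37


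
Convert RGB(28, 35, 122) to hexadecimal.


R = 28 → 1C (hex)
G = 35 → 23 (hex)
B = 122 → 7A (hex)
Hex = #1C237A


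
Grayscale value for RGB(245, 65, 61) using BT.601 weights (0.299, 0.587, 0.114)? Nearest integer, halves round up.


Gray = 0.299×R + 0.587×G + 0.114×B
Gray = 0.299×245 + 0.587×65 + 0.114×61
Gray = 73.255 + 38.155 + 6.954
Gray = 118.364 → round half up → 118
Gray = 118


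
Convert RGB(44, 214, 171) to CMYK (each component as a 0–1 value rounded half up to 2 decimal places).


R'=44/255≈0.1725, G'=214/255≈0.8392, B'=171/255≈0.6706
K = 1 - max(R',G',B') = 1 - 214/255 = 41/255 = 0.16078… → 0.16
(1-R'-K)/(1-K) simplifies to (max-R)/max with max = 214:
C = (214-44)/214 = 170/214 = 0.79439… → 0.79
M = (214-214)/214 = 0/214 = 0 → 0.00
Y = (214-171)/214 = 43/214 = 0.20093… → 0.20
= CMYK(0.79, 0.00, 0.20, 0.16)


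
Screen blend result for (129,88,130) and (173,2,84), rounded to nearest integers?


Screen: C = 255 - (255-A)×(255-B)/255, rounded to nearest integer
R: 255 - (255-129)×(255-173)/255 = 255 - 10332/255 ≈ 255 - 40.518 = 214.482 → 214
G: 255 - (255-88)×(255-2)/255 = 255 - 42251/255 ≈ 255 - 165.690 = 89.310 → 89
B: 255 - (255-130)×(255-84)/255 = 255 - 21375/255 ≈ 255 - 83.824 = 171.176 → 171
= RGB(214, 89, 171)


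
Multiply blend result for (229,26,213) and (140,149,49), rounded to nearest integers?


Multiply: C = A×B/255, rounded to nearest integer
R: 229×140/255 = 32060/255 ≈ 125.725 → 126
G: 26×149/255 = 3874/255 ≈ 15.192 → 15
B: 213×49/255 = 10437/255 ≈ 40.929 → 41
= RGB(126, 15, 41)


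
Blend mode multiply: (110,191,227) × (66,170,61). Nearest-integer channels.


Multiply: C = A×B/255, rounded to nearest integer
R: 110×66/255 = 7260/255 ≈ 28.471 → 28
G: 191×170/255 = 32470/255 ≈ 127.333 → 127
B: 227×61/255 = 13847/255 ≈ 54.302 → 54
= RGB(28, 127, 54)


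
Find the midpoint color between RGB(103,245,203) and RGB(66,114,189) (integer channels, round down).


Midpoint: each channel = ⌊(C₁+C₂)/2⌋
R: ⌊(103+66)/2⌋ = 84
G: ⌊(245+114)/2⌋ = 179
B: ⌊(203+189)/2⌋ = 196
= RGB(84, 179, 196)


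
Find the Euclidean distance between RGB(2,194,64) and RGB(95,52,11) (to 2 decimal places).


d = √[(R₁-R₂)² + (G₁-G₂)² + (B₁-B₂)²]
d = √[(2-95)² + (194-52)² + (64-11)²]
d = √[8649 + 20164 + 2809]
d = √31622
d ≈ 177.83


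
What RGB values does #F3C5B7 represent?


F3 → 243 (R)
C5 → 197 (G)
B7 → 183 (B)
= RGB(243, 197, 183)


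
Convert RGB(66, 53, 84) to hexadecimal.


R = 66 → 42 (hex)
G = 53 → 35 (hex)
B = 84 → 54 (hex)
Hex = #423554


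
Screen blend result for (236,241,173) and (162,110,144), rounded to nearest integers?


Screen: C = 255 - (255-A)×(255-B)/255, rounded to nearest integer
R: 255 - (255-236)×(255-162)/255 = 255 - 1767/255 ≈ 255 - 6.929 = 248.071 → 248
G: 255 - (255-241)×(255-110)/255 = 255 - 2030/255 ≈ 255 - 7.961 = 247.039 → 247
B: 255 - (255-173)×(255-144)/255 = 255 - 9102/255 ≈ 255 - 35.694 = 219.306 → 219
= RGB(248, 247, 219)


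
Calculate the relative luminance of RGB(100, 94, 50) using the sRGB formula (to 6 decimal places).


Linearize each channel (sRGB transfer function): c = v/255; c_lin = c/12.92 if c ≤ 0.04045, else ((c+0.055)/1.055)^2.4
  R: 100/255 ≈ 0.392157 > 0.04045 → ((0.392157+0.055)/1.055)^2.4 ≈ 0.127438
  G: 94/255 ≈ 0.368627 > 0.04045 → ((0.368627+0.055)/1.055)^2.4 ≈ 0.111932
  B: 50/255 ≈ 0.196078 > 0.04045 → ((0.196078+0.055)/1.055)^2.4 ≈ 0.031896
R_lin = 0.127438, G_lin = 0.111932, B_lin = 0.031896
L = 0.2126×R + 0.7152×G + 0.0722×B
L = 0.2126×0.127438 + 0.7152×0.111932 + 0.0722×0.031896
L ≈ 0.109450


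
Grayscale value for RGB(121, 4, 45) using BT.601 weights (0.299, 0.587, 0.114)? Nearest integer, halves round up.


Gray = 0.299×R + 0.587×G + 0.114×B
Gray = 0.299×121 + 0.587×4 + 0.114×45
Gray = 36.179 + 2.348 + 5.130
Gray = 43.657 → round half up → 44
Gray = 44


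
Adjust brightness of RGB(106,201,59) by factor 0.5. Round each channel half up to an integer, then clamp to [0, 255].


Multiply each channel by 0.5, round half up, clamp to [0, 255]
R: 106×0.5 = 53
G: 201×0.5 = 100.5 → round → 101
B: 59×0.5 = 29.5 → round → 30
= RGB(53, 101, 30)


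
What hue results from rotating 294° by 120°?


New hue = (H + rotation) mod 360
New hue = (294 + 120) mod 360
= 414 mod 360
= 54°


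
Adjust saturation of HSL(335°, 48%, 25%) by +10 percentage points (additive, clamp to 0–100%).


Original S = 48%
Adjustment = +10 percentage points
New S = 48 + (10) = 58
Clamp to [0, 100] → 58
= HSL(335°, 58%, 25%)


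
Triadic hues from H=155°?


Triadic: equally spaced at 120° intervals
H1 = 155°
H2 = (155 + 120) mod 360 = 275°
H3 = (155 + 240) mod 360 = 35°
Triadic = 155°, 275°, 35°


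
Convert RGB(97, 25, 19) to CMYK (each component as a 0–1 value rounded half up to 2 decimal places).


R'=97/255≈0.3804, G'=25/255≈0.0980, B'=19/255≈0.0745
K = 1 - max(R',G',B') = 1 - 97/255 = 158/255 = 0.61960… → 0.62
(1-R'-K)/(1-K) simplifies to (max-R)/max with max = 97:
C = (97-97)/97 = 0/97 = 0 → 0.00
M = (97-25)/97 = 72/97 = 0.74226… → 0.74
Y = (97-19)/97 = 78/97 = 0.80412… → 0.80
= CMYK(0.00, 0.74, 0.80, 0.62)


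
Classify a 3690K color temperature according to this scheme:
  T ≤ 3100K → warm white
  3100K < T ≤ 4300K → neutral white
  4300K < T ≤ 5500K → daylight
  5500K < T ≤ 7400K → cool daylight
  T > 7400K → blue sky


Temperature: 3690K
3100K < 3690K ≤ 4300K → neutral white
Classification: neutral white


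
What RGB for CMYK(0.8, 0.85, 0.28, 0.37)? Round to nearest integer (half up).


R = 255 × (1-C) × (1-K) = 255 × 0.20 × 0.63 = 32.13 → 32
G = 255 × (1-M) × (1-K) = 255 × 0.15 × 0.63 = 24.0975 → 24
B = 255 × (1-Y) × (1-K) = 255 × 0.72 × 0.63 = 115.668 → 116
= RGB(32, 24, 116)


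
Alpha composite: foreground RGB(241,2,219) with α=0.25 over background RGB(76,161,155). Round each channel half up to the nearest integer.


C = α×F + (1-α)×B, with 1-α = 0.75
R: 0.25×241 + 0.75×76 = 60.25 + 57.00 = 117.25 → 117
G: 0.25×2 + 0.75×161 = 0.50 + 120.75 = 121.25 → 121
B: 0.25×219 + 0.75×155 = 54.75 + 116.25 = 171.00 → 171
= RGB(117, 121, 171)


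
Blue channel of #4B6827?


Color: #4B6827
R = 4B = 75
G = 68 = 104
B = 27 = 39
Blue = 39


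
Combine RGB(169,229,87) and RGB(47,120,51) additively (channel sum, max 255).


Additive: each channel = min(255, C₁+C₂)
R: 169+47 = 216 → 216
G: 229+120 = 349 → 255
B: 87+51 = 138 → 138
= RGB(216, 255, 138)


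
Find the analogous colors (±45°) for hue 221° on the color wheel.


Base hue: 221°
Left analog: (221 - 45) mod 360 = 176°
Right analog: (221 + 45) mod 360 = 266°
Analogous hues = 176° and 266°


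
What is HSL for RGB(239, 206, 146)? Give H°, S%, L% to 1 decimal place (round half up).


Normalize: R'=239/255≈0.9373, G'=206/255≈0.8078, B'=146/255≈0.5725
Max=239/255, Min=146/255, Δ=Max-Min=93/255
L = (Max+Min)/2 = (239+146)/510 = 385/510 = 0.75490… → L = 75.5%
L > 0.5 → S = Δ/(2-Max-Min) = 93/(510-239-146) = 93/125 = 0.744 → S = 74.4%
(the 1/255 factors cancel in S and H, so raw channel differences can be used)
Max is R' → H = 60 × (((G-B)/Δ) mod 6) = 60 × (((206-146)/93) mod 6)
  60/93 = 0.6451…
  H = 60 × 0.6451… = 38.709…° → H = 38.7°
= HSL(38.7°, 74.4%, 75.5%)


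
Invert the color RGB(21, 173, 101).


Invert: (255-R, 255-G, 255-B)
R: 255-21 = 234
G: 255-173 = 82
B: 255-101 = 154
= RGB(234, 82, 154)


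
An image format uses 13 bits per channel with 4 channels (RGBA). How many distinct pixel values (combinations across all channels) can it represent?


Total bits = 13 bits/channel × 4 channels = 52 bits
Distinct pixel values = 2^52
= 4,503,599,627,370,496 pixel values


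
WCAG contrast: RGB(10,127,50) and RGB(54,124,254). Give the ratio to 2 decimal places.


Linearize each sRGB channel c=v/255: c/12.92 if c ≤ 0.04045 else ((c+0.055)/1.055)^2.4
L = 0.2126×R_lin + 0.7152×G_lin + 0.0722×B_lin
Color 1 (10,127,50):
  R=10: 10/255≈0.0392 ≤ 0.04045 → 0.0392/12.92 ≈ 0.00304
  G=127: 127/255≈0.4980 > 0.04045 → ((0.4980+0.055)/1.055)^2.4 ≈ 0.21223
  B=50: 50/255≈0.1961 > 0.04045 → ((0.1961+0.055)/1.055)^2.4 ≈ 0.03190
  L1 = 0.2126×0.00304 + 0.7152×0.21223 + 0.0722×0.03190 ≈ 0.15474
Color 2 (54,124,254):
  R=54: 54/255≈0.2118 > 0.04045 → ((0.2118+0.055)/1.055)^2.4 ≈ 0.03689
  G=124: 124/255≈0.4863 > 0.04045 → ((0.4863+0.055)/1.055)^2.4 ≈ 0.20156
  B=254: 254/255≈0.9961 > 0.04045 → ((0.9961+0.055)/1.055)^2.4 ≈ 0.99110
  L2 = 0.2126×0.03689 + 0.7152×0.20156 + 0.0722×0.99110 ≈ 0.22355
Lighter = 0.22355, Darker = 0.15474
Ratio = (L_lighter + 0.05) / (L_darker + 0.05)
Ratio = (0.22355 + 0.05) / (0.15474 + 0.05) = 0.27355 / 0.20474 ≈ 1.3361
Ratio ≈ 1.34:1


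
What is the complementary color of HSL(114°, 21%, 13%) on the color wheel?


Complement = opposite side of color wheel = hue + 180°
H' = (114 + 180) mod 360 = 294°
S and L unchanged.
= HSL(294°, 21%, 13%)


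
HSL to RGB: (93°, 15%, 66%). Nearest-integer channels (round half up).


H=93°, S=0.15, L=0.66
C = (1-|2L-1|)×S = (1-|0.32|)×0.15 = 0.102
H' = H/60 = 93/60 ≈ 1.5500; X = C×(1-|H' mod 2 - 1|) = 0.0459
m = L - C/2 = 0.66 - 0.051 = 0.609
Sector ⌊H'⌋ = 1 → (R',G',B') = (0.0459, 0.102, 0.0)
RGB = ((R'+m)×255, (G'+m)×255, (B'+m)×255) = (166.9995, 181.305, 155.295)
Round half up → RGB(167, 181, 155)


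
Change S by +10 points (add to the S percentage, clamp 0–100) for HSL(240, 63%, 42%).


Original S = 63%
Adjustment = +10 percentage points
New S = 63 + (10) = 73
Clamp to [0, 100] → 73
= HSL(240°, 73%, 42%)


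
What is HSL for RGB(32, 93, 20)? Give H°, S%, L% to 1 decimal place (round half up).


Normalize: R'=32/255≈0.1255, G'=93/255≈0.3647, B'=20/255≈0.0784
Max=93/255, Min=20/255, Δ=Max-Min=73/255
L = (Max+Min)/2 = (93+20)/510 = 113/510 = 0.22156… → L = 22.2%
L ≤ 0.5 → S = Δ/(Max+Min) = 73/(93+20) = 73/113 = 0.64601… → S = 64.6%
(the 1/255 factors cancel in S and H, so raw channel differences can be used)
Max is G' → H = 60 × ((B-R)/Δ + 2) = 60 × ((20-32)/73 + 2)
  -12/73 + 2 = -0.1643… + 2 = 1.8356…
  H = 60 × 1.8356… = 110.136…° → H = 110.1°
= HSL(110.1°, 64.6%, 22.2%)


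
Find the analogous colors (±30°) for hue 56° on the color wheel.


Base hue: 56°
Left analog: (56 - 30) mod 360 = 26°
Right analog: (56 + 30) mod 360 = 86°
Analogous hues = 26° and 86°


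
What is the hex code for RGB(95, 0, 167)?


R = 95 → 5F (hex)
G = 0 → 00 (hex)
B = 167 → A7 (hex)
Hex = #5F00A7


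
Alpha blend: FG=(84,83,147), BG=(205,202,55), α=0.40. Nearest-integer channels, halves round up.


C = α×F + (1-α)×B, with 1-α = 0.60
R: 0.40×84 + 0.60×205 = 33.60 + 123.00 = 156.60 → 157
G: 0.40×83 + 0.60×202 = 33.20 + 121.20 = 154.40 → 154
B: 0.40×147 + 0.60×55 = 58.80 + 33.00 = 91.80 → 92
= RGB(157, 154, 92)


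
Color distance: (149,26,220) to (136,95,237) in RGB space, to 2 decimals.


d = √[(R₁-R₂)² + (G₁-G₂)² + (B₁-B₂)²]
d = √[(149-136)² + (26-95)² + (220-237)²]
d = √[169 + 4761 + 289]
d = √5219
d ≈ 72.24


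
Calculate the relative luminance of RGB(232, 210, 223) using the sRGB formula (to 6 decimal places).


Linearize each channel (sRGB transfer function): c = v/255; c_lin = c/12.92 if c ≤ 0.04045, else ((c+0.055)/1.055)^2.4
  R: 232/255 ≈ 0.909804 > 0.04045 → ((0.909804+0.055)/1.055)^2.4 ≈ 0.806952
  G: 210/255 ≈ 0.823529 > 0.04045 → ((0.823529+0.055)/1.055)^2.4 ≈ 0.644480
  B: 223/255 ≈ 0.874510 > 0.04045 → ((0.874510+0.055)/1.055)^2.4 ≈ 0.737910
R_lin = 0.806952, G_lin = 0.644480, B_lin = 0.737910
L = 0.2126×R + 0.7152×G + 0.0722×B
L = 0.2126×0.806952 + 0.7152×0.644480 + 0.0722×0.737910
L ≈ 0.685767


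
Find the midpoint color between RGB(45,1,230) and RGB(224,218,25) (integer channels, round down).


Midpoint: each channel = ⌊(C₁+C₂)/2⌋
R: ⌊(45+224)/2⌋ = 134
G: ⌊(1+218)/2⌋ = 109
B: ⌊(230+25)/2⌋ = 127
= RGB(134, 109, 127)


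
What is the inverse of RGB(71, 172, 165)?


Invert: (255-R, 255-G, 255-B)
R: 255-71 = 184
G: 255-172 = 83
B: 255-165 = 90
= RGB(184, 83, 90)


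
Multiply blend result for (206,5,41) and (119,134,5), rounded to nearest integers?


Multiply: C = A×B/255, rounded to nearest integer
R: 206×119/255 = 24514/255 ≈ 96.133 → 96
G: 5×134/255 = 670/255 ≈ 2.627 → 3
B: 41×5/255 = 205/255 ≈ 0.804 → 1
= RGB(96, 3, 1)


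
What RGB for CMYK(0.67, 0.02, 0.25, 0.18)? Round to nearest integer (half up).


R = 255 × (1-C) × (1-K) = 255 × 0.33 × 0.82 = 69.003 → 69
G = 255 × (1-M) × (1-K) = 255 × 0.98 × 0.82 = 204.918 → 205
B = 255 × (1-Y) × (1-K) = 255 × 0.75 × 0.82 = 156.825 → 157
= RGB(69, 205, 157)


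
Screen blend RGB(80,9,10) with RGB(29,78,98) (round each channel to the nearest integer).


Screen: C = 255 - (255-A)×(255-B)/255, rounded to nearest integer
R: 255 - (255-80)×(255-29)/255 = 255 - 39550/255 ≈ 255 - 155.098 = 99.902 → 100
G: 255 - (255-9)×(255-78)/255 = 255 - 43542/255 ≈ 255 - 170.753 = 84.247 → 84
B: 255 - (255-10)×(255-98)/255 = 255 - 38465/255 ≈ 255 - 150.843 = 104.157 → 104
= RGB(100, 84, 104)


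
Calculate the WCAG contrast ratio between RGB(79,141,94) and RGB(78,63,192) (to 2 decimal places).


Linearize each sRGB channel c=v/255: c/12.92 if c ≤ 0.04045 else ((c+0.055)/1.055)^2.4
L = 0.2126×R_lin + 0.7152×G_lin + 0.0722×B_lin
Color 1 (79,141,94):
  R=79: 79/255≈0.3098 > 0.04045 → ((0.3098+0.055)/1.055)^2.4 ≈ 0.07819
  G=141: 141/255≈0.5529 > 0.04045 → ((0.5529+0.055)/1.055)^2.4 ≈ 0.26636
  B=94: 94/255≈0.3686 > 0.04045 → ((0.3686+0.055)/1.055)^2.4 ≈ 0.11193
  L1 = 0.2126×0.07819 + 0.7152×0.26636 + 0.0722×0.11193 ≈ 0.21520
Color 2 (78,63,192):
  R=78: 78/255≈0.3059 > 0.04045 → ((0.3059+0.055)/1.055)^2.4 ≈ 0.07619
  G=63: 63/255≈0.2471 > 0.04045 → ((0.2471+0.055)/1.055)^2.4 ≈ 0.04971
  B=192: 192/255≈0.7529 > 0.04045 → ((0.7529+0.055)/1.055)^2.4 ≈ 0.52712
  L2 = 0.2126×0.07619 + 0.7152×0.04971 + 0.0722×0.52712 ≈ 0.08980
Lighter = 0.21520, Darker = 0.08980
Ratio = (L_lighter + 0.05) / (L_darker + 0.05)
Ratio = (0.21520 + 0.05) / (0.08980 + 0.05) = 0.26520 / 0.13980 ≈ 1.8969
Ratio ≈ 1.90:1


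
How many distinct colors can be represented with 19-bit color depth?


Colors = 2^bits = 2^19
= 524,288 colors


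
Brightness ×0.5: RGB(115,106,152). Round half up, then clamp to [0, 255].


Multiply each channel by 0.5, round half up, clamp to [0, 255]
R: 115×0.5 = 57.5 → round → 58
G: 106×0.5 = 53
B: 152×0.5 = 76
= RGB(58, 53, 76)


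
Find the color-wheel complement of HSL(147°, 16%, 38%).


Complement = opposite side of color wheel = hue + 180°
H' = (147 + 180) mod 360 = 327°
S and L unchanged.
= HSL(327°, 16%, 38%)


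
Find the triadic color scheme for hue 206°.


Triadic: equally spaced at 120° intervals
H1 = 206°
H2 = (206 + 120) mod 360 = 326°
H3 = (206 + 240) mod 360 = 86°
Triadic = 206°, 326°, 86°


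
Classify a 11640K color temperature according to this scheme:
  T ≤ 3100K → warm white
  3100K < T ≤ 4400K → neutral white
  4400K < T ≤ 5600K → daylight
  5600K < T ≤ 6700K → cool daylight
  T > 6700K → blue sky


Temperature: 11640K
11640K > 6700K → blue sky
Classification: blue sky


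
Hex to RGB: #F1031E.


F1 → 241 (R)
03 → 3 (G)
1E → 30 (B)
= RGB(241, 3, 30)


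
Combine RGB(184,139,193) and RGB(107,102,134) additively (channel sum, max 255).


Additive: each channel = min(255, C₁+C₂)
R: 184+107 = 291 → 255
G: 139+102 = 241 → 241
B: 193+134 = 327 → 255
= RGB(255, 241, 255)


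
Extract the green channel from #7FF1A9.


Color: #7FF1A9
R = 7F = 127
G = F1 = 241
B = A9 = 169
Green = 241


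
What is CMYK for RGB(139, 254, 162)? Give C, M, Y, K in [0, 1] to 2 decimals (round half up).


R'=139/255≈0.5451, G'=254/255≈0.9961, B'=162/255≈0.6353
K = 1 - max(R',G',B') = 1 - 254/255 = 1/255 = 0.00392… → 0.00
(1-R'-K)/(1-K) simplifies to (max-R)/max with max = 254:
C = (254-139)/254 = 115/254 = 0.45275… → 0.45
M = (254-254)/254 = 0/254 = 0 → 0.00
Y = (254-162)/254 = 92/254 = 0.36220… → 0.36
= CMYK(0.45, 0.00, 0.36, 0.00)


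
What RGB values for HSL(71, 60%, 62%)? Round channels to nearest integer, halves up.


H=71°, S=0.60, L=0.62
C = (1-|2L-1|)×S = (1-|0.24|)×0.60 = 0.456
H' = H/60 = 71/60 ≈ 1.1833; X = C×(1-|H' mod 2 - 1|) = 0.3724
m = L - C/2 = 0.62 - 0.228 = 0.392
Sector ⌊H'⌋ = 1 → (R',G',B') = (0.3724, 0.456, 0.0)
RGB = ((R'+m)×255, (G'+m)×255, (B'+m)×255) = (194.922, 216.24, 99.96)
Round half up → RGB(195, 216, 100)


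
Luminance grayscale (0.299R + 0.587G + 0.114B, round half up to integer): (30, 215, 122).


Gray = 0.299×R + 0.587×G + 0.114×B
Gray = 0.299×30 + 0.587×215 + 0.114×122
Gray = 8.970 + 126.205 + 13.908
Gray = 149.083 → round half up → 149
Gray = 149


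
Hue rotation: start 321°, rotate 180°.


New hue = (H + rotation) mod 360
New hue = (321 + 180) mod 360
= 501 mod 360
= 141°


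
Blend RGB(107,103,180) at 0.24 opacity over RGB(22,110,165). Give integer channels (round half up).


C = α×F + (1-α)×B, with 1-α = 0.76
R: 0.24×107 + 0.76×22 = 25.68 + 16.72 = 42.40 → 42
G: 0.24×103 + 0.76×110 = 24.72 + 83.60 = 108.32 → 108
B: 0.24×180 + 0.76×165 = 43.20 + 125.40 = 168.60 → 169
= RGB(42, 108, 169)


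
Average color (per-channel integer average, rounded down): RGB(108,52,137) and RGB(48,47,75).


Midpoint: each channel = ⌊(C₁+C₂)/2⌋
R: ⌊(108+48)/2⌋ = 78
G: ⌊(52+47)/2⌋ = 49
B: ⌊(137+75)/2⌋ = 106
= RGB(78, 49, 106)
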